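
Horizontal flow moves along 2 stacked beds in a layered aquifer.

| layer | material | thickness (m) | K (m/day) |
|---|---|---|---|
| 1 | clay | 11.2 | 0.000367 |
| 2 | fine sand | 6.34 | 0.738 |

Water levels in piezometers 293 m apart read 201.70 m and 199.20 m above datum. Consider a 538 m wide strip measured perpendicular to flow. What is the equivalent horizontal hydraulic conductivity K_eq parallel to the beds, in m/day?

Flow is parallel to layering, so each bed carries its own Darcy discharge and the transmissivities add.
Σ(K_i·b_i) = 0.000367×11.2 + 0.738×6.34 = 4.683 m²/day.
Total thickness b = 17.54 m, so K_eq = Σ(K_i·b_i)/b = 0.2670 m/day.

0.267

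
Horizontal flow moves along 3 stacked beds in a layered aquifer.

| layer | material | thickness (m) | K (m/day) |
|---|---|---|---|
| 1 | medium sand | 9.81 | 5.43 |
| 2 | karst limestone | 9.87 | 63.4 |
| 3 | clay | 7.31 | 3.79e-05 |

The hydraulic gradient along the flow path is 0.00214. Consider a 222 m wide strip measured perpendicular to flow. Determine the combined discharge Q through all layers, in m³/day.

323

Flow is parallel to layering, so each bed carries its own Darcy discharge and the transmissivities add.
Σ(K_i·b_i) = 5.43×9.81 + 63.4×9.87 + 3.79e-05×7.31 = 679.0 m²/day.
Hydraulic gradient i = 0.00214.
Q = Σ(K_i·b_i) · W · i = 679.0 × 222 × 0.002140 = 322.6 m³/day.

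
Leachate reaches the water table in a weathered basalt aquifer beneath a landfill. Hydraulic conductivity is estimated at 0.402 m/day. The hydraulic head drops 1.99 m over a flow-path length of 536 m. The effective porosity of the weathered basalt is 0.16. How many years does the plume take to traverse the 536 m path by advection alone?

157

Hydraulic gradient i = Δh / L = 1.99 / 536 = 0.003713.
Darcy flux q = K · i = 0.4020 × 0.003713 = 0.001493 m/day.
Seepage velocity v = q / n_e = 0.001493 / 0.16 = 0.009328 m/day.
Travel time t = L / v = 536 / 0.009328 = 57461 days = 157.3 years.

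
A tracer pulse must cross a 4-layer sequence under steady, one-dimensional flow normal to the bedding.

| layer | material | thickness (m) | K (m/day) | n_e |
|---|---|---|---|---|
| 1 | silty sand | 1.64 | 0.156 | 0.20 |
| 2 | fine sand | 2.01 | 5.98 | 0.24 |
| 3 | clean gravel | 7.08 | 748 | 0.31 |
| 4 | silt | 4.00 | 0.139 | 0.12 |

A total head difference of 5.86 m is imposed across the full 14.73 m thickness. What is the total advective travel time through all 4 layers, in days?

With flow normal to the layers, continuity requires the same specific discharge q through every layer.
Σ(b_i/K_i) = 1.64/0.156 + 2.01/5.98 + 7.08/748 + 4.00/0.139 = 39.64 d.
q = Δh / Σ(b_i/K_i) = 5.86 / 39.64 = 0.1478 m/day.
In each layer the seepage velocity is v_i = q/n_i, so the layer transit time is t_i = b_i·n_i / q:
  layer 1 (silty sand): t_1 = 1.64 × 0.20 / 0.1478 = 2.218 d
  layer 2 (fine sand): t_2 = 2.01 × 0.24 / 0.1478 = 3.263 d
  layer 3 (clean gravel): t_3 = 7.08 × 0.31 / 0.1478 = 14.85 d
  layer 4 (silt): t_4 = 4.00 × 0.12 / 0.1478 = 3.247 d
Total t = Σ t_i = 23.57 days.

23.6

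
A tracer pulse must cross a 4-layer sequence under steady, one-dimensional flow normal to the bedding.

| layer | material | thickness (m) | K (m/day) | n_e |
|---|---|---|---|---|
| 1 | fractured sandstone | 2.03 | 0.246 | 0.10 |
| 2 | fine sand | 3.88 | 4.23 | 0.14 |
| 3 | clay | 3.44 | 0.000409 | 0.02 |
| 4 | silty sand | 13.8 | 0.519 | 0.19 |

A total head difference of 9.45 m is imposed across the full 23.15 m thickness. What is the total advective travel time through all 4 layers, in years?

8.41

With flow normal to the layers, continuity requires the same specific discharge q through every layer.
Σ(b_i/K_i) = 2.03/0.246 + 3.88/4.23 + 3.44/0.000409 + 13.8/0.519 = 8447 d.
q = Δh / Σ(b_i/K_i) = 9.45 / 8447 = 0.001119 m/day.
In each layer the seepage velocity is v_i = q/n_i, so the layer transit time is t_i = b_i·n_i / q:
  layer 1 (fractured sandstone): t_1 = 2.03 × 0.10 / 0.001119 = 181.4 d
  layer 2 (fine sand): t_2 = 3.88 × 0.14 / 0.001119 = 485.5 d
  layer 3 (clay): t_3 = 3.44 × 0.02 / 0.001119 = 61.49 d
  layer 4 (silty sand): t_4 = 13.8 × 0.19 / 0.001119 = 2344 d
Total t = Σ t_i = 3072 days = 8.411 years.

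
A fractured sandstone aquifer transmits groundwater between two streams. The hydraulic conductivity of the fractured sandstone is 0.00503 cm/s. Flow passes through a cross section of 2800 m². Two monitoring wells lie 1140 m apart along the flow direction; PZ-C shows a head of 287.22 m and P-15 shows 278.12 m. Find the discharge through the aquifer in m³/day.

Convert K: 0.00503 cm/s × 864 = 4.346 m/day.
Hydraulic gradient i = (287.22 − 278.12) / 1140 = 9.1 / 1140 = 0.007982.
Darcy's law: Q = K · A · i = 4.346 × 2800 × 0.007982 = 97.14 m³/day.

97.1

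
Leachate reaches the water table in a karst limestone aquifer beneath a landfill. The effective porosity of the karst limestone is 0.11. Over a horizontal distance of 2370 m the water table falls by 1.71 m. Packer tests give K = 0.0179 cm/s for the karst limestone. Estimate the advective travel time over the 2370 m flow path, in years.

64.0

Convert K: 0.0179 cm/s × 864 = 15.47 m/day.
Hydraulic gradient i = Δh / L = 1.71 / 2370 = 0.0007215.
Darcy flux q = K · i = 15.47 × 0.0007215 = 0.01116 m/day.
Seepage velocity v = q / n_e = 0.01116 / 0.11 = 0.1014 m/day.
Travel time t = L / v = 2370 / 0.1014 = 23363 days = 63.96 years.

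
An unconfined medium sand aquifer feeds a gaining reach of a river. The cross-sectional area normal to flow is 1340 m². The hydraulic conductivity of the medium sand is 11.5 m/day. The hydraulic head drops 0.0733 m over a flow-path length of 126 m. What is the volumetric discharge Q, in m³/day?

8.96

Hydraulic gradient i = Δh / L = 0.0733 / 126 = 0.0005817.
Darcy's law: Q = K · A · i = 11.50 × 1340 × 0.0005817 = 8.965 m³/day.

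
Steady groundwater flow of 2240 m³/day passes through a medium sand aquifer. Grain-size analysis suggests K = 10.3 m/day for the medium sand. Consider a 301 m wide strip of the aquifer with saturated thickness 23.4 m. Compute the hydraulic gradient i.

Cross-sectional area A = 301 × 23.4 = 7043 m².
From Q = K·A·i, i = Q / (K·A) = 2240 / (10.30 × 7043) = 0.03088.

0.0309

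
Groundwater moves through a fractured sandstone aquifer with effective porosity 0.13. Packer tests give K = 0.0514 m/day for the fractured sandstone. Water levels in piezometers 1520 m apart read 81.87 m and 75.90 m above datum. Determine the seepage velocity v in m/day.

0.00155

Hydraulic gradient i = (81.87 − 75.90) / 1520 = 5.97 / 1520 = 0.003928.
Darcy flux q = K · i = 0.05140 × 0.003928 = 0.0002019 m/day.
Seepage velocity v = q / n_e = 0.0002019 / 0.13 = 0.001553 m/day.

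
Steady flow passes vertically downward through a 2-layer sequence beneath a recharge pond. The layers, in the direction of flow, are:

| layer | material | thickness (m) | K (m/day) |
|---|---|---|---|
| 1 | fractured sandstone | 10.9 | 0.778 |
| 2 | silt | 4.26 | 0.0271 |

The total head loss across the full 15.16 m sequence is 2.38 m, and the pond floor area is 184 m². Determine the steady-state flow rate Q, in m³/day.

2.56

Flow is perpendicular to layering, so the layers act in series and the equivalent K is the thickness-weighted harmonic mean.
Total thickness L = 10.9 + 4.26 = 15.16 m.
Σ(b_i/K_i) = 10.9/0.778 + 4.26/0.0271 = 171.2 d.
K_eq = L / Σ(b_i/K_i) = 15.16 / 171.2 = 0.08855 m/day.
Q = K_eq · A · (Δh/L) = 0.08855 × 184 × (2.38/15.16) = 2.558 m³/day.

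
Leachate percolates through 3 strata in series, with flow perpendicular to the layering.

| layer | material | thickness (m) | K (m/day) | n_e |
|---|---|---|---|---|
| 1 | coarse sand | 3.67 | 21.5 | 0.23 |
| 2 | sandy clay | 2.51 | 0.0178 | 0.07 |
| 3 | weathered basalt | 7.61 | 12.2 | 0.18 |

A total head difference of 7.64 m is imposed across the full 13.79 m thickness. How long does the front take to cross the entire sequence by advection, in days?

With flow normal to the layers, continuity requires the same specific discharge q through every layer.
Σ(b_i/K_i) = 3.67/21.5 + 2.51/0.0178 + 7.61/12.2 = 141.8 d.
q = Δh / Σ(b_i/K_i) = 7.64 / 141.8 = 0.05388 m/day.
In each layer the seepage velocity is v_i = q/n_i, so the layer transit time is t_i = b_i·n_i / q:
  layer 1 (coarse sand): t_1 = 3.67 × 0.23 / 0.05388 = 15.67 d
  layer 2 (sandy clay): t_2 = 2.51 × 0.07 / 0.05388 = 3.261 d
  layer 3 (weathered basalt): t_3 = 7.61 × 0.18 / 0.05388 = 25.42 d
Total t = Σ t_i = 44.35 days.

44.4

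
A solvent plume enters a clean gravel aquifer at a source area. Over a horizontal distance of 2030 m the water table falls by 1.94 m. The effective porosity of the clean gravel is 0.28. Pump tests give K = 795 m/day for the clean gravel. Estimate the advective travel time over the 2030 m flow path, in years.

2.05

Hydraulic gradient i = Δh / L = 1.94 / 2030 = 0.0009557.
Darcy flux q = K · i = 795.0 × 0.0009557 = 0.7598 m/day.
Seepage velocity v = q / n_e = 0.7598 / 0.28 = 2.713 m/day.
Travel time t = L / v = 2030 / 2.713 = 748.1 days = 2.048 years.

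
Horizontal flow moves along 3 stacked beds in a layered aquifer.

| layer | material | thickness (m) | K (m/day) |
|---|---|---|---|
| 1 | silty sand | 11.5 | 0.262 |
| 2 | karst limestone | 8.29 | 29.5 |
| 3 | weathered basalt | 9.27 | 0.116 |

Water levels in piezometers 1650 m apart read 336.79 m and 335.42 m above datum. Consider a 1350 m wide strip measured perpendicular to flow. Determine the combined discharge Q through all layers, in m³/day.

279

Flow is parallel to layering, so each bed carries its own Darcy discharge and the transmissivities add.
Σ(K_i·b_i) = 0.262×11.5 + 29.5×8.29 + 0.116×9.27 = 248.6 m²/day.
Hydraulic gradient i = (336.79 − 335.42) / 1650 = 1.37 / 1650 = 0.0008303.
Q = Σ(K_i·b_i) · W · i = 248.6 × 1350 × 0.0008303 = 278.7 m³/day.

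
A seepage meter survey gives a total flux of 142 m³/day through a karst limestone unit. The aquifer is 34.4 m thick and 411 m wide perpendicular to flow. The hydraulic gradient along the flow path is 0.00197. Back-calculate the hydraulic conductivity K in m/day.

5.10

Cross-sectional area A = 411 × 34.4 = 14138 m².
Hydraulic gradient i = 0.00197.
From Q = K·A·i, K = Q / (A·i) = 142 / (14138 × 0.001970) = 5.098 m/day.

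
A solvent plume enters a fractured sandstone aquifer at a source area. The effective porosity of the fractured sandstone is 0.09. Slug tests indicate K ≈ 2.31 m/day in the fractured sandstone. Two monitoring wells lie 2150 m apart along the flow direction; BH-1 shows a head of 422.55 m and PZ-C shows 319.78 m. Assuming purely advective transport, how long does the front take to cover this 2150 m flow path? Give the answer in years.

Hydraulic gradient i = (422.55 − 319.78) / 2150 = 102.77 / 2150 = 0.04780.
Darcy flux q = K · i = 2.310 × 0.04780 = 0.1104 m/day.
Seepage velocity v = q / n_e = 0.1104 / 0.09 = 1.227 m/day.
Travel time t = L / v = 2150 / 1.227 = 1752 days = 4.798 years.

4.80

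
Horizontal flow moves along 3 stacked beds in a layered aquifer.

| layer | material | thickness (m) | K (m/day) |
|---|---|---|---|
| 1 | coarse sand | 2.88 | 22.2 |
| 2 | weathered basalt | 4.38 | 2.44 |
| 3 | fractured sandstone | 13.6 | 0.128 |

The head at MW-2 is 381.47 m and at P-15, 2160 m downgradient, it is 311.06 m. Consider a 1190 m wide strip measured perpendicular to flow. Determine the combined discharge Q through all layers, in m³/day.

2960

Flow is parallel to layering, so each bed carries its own Darcy discharge and the transmissivities add.
Σ(K_i·b_i) = 22.2×2.88 + 2.44×4.38 + 0.128×13.6 = 76.36 m²/day.
Hydraulic gradient i = (381.47 − 311.06) / 2160 = 70.41 / 2160 = 0.03260.
Q = Σ(K_i·b_i) · W · i = 76.36 × 1190 × 0.03260 = 2962 m³/day.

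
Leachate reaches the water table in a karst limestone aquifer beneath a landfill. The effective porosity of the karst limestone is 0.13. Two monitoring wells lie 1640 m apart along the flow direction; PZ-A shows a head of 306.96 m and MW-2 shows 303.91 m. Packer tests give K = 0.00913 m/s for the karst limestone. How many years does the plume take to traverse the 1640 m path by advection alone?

0.398

Convert K: 0.00913 m/s × 86400 = 788.8 m/day.
Hydraulic gradient i = (306.96 − 303.91) / 1640 = 3.05 / 1640 = 0.001860.
Darcy flux q = K · i = 788.8 × 0.001860 = 1.467 m/day.
Seepage velocity v = q / n_e = 1.467 / 0.13 = 11.28 m/day.
Travel time t = L / v = 1640 / 11.28 = 145.3 days = 0.3979 years.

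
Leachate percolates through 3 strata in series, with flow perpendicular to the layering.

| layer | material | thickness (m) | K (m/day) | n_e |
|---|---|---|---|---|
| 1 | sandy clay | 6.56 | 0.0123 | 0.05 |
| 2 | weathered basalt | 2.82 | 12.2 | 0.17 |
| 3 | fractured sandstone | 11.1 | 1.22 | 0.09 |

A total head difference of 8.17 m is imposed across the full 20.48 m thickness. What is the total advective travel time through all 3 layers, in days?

120

With flow normal to the layers, continuity requires the same specific discharge q through every layer.
Σ(b_i/K_i) = 6.56/0.0123 + 2.82/12.2 + 11.1/1.22 = 542.7 d.
q = Δh / Σ(b_i/K_i) = 8.17 / 542.7 = 0.01506 m/day.
In each layer the seepage velocity is v_i = q/n_i, so the layer transit time is t_i = b_i·n_i / q:
  layer 1 (sandy clay): t_1 = 6.56 × 0.05 / 0.01506 = 21.79 d
  layer 2 (weathered basalt): t_2 = 2.82 × 0.17 / 0.01506 = 31.84 d
  layer 3 (fractured sandstone): t_3 = 11.1 × 0.09 / 0.01506 = 66.35 d
Total t = Σ t_i = 120.0 days.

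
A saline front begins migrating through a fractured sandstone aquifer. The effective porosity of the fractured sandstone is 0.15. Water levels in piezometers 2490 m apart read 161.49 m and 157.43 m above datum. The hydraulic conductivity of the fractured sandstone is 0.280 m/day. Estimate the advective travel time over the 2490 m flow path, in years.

2240

Hydraulic gradient i = (161.49 − 157.43) / 2490 = 4.06 / 2490 = 0.001631.
Darcy flux q = K · i = 0.2800 × 0.001631 = 0.0004565 m/day.
Seepage velocity v = q / n_e = 0.0004565 / 0.15 = 0.003044 m/day.
Travel time t = L / v = 2490 / 0.003044 = 8.181e+05 days = 2240 years.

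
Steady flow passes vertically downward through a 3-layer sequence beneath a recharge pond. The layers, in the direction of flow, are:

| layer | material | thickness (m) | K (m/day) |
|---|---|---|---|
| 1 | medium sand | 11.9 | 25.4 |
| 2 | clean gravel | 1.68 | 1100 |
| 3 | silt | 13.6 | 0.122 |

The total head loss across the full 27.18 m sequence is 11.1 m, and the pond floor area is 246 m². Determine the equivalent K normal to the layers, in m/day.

Flow is perpendicular to layering, so the layers act in series and the equivalent K is the thickness-weighted harmonic mean.
Total thickness L = 11.9 + 1.68 + 13.6 = 27.18 m.
Σ(b_i/K_i) = 11.9/25.4 + 1.68/1100 + 13.6/0.122 = 111.9 d.
K_eq = L / Σ(b_i/K_i) = 27.18 / 111.9 = 0.2428 m/day.

0.243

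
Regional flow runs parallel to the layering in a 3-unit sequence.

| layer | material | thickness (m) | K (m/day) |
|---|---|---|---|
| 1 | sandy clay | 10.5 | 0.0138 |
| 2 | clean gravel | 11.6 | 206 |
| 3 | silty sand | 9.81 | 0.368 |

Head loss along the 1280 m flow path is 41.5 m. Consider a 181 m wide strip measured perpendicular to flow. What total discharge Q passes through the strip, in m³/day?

14000

Flow is parallel to layering, so each bed carries its own Darcy discharge and the transmissivities add.
Σ(K_i·b_i) = 0.0138×10.5 + 206×11.6 + 0.368×9.81 = 2393 m²/day.
Hydraulic gradient i = Δh / L = 41.5 / 1280 = 0.03242.
Q = Σ(K_i·b_i) · W · i = 2393 × 181 × 0.03242 = 14045 m³/day.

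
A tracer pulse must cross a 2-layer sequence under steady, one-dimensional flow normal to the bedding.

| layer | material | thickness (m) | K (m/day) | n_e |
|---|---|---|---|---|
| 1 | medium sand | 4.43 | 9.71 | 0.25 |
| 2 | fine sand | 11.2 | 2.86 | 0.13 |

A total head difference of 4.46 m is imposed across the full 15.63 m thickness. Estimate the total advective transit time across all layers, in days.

2.51

With flow normal to the layers, continuity requires the same specific discharge q through every layer.
Σ(b_i/K_i) = 4.43/9.71 + 11.2/2.86 = 4.372 d.
q = Δh / Σ(b_i/K_i) = 4.46 / 4.372 = 1.020 m/day.
In each layer the seepage velocity is v_i = q/n_i, so the layer transit time is t_i = b_i·n_i / q:
  layer 1 (medium sand): t_1 = 4.43 × 0.25 / 1.020 = 1.086 d
  layer 2 (fine sand): t_2 = 11.2 × 0.13 / 1.020 = 1.427 d
Total t = Σ t_i = 2.513 days.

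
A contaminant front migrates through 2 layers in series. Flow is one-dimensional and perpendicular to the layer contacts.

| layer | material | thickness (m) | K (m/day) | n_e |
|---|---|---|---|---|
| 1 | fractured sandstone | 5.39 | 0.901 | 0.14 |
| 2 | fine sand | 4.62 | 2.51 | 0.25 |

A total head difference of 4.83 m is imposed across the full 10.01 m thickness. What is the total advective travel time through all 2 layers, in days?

3.09

With flow normal to the layers, continuity requires the same specific discharge q through every layer.
Σ(b_i/K_i) = 5.39/0.901 + 4.62/2.51 = 7.823 d.
q = Δh / Σ(b_i/K_i) = 4.83 / 7.823 = 0.6174 m/day.
In each layer the seepage velocity is v_i = q/n_i, so the layer transit time is t_i = b_i·n_i / q:
  layer 1 (fractured sandstone): t_1 = 5.39 × 0.14 / 0.6174 = 1.222 d
  layer 2 (fine sand): t_2 = 4.62 × 0.25 / 0.6174 = 1.871 d
Total t = Σ t_i = 3.093 days.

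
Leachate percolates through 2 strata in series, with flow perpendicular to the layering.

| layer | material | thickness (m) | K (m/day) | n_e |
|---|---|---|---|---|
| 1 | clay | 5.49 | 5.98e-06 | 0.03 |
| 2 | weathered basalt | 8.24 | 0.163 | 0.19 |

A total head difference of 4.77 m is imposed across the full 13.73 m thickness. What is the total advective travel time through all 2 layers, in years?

912

With flow normal to the layers, continuity requires the same specific discharge q through every layer.
Σ(b_i/K_i) = 5.49/5.98e-06 + 8.24/0.163 = 9.181e+05 d.
q = Δh / Σ(b_i/K_i) = 4.77 / 9.181e+05 = 5.195e-06 m/day.
In each layer the seepage velocity is v_i = q/n_i, so the layer transit time is t_i = b_i·n_i / q:
  layer 1 (clay): t_1 = 5.49 × 0.03 / 5.195e-06 = 31701 d
  layer 2 (weathered basalt): t_2 = 8.24 × 0.19 / 5.195e-06 = 3.013e+05 d
Total t = Σ t_i = 3.330e+05 days = 911.8 years.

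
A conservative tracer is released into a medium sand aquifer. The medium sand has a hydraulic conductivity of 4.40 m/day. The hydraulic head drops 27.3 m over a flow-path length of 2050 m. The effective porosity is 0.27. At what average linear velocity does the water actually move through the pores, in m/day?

0.217

Hydraulic gradient i = Δh / L = 27.3 / 2050 = 0.01332.
Darcy flux q = K · i = 4.400 × 0.01332 = 0.05860 m/day.
Seepage velocity v = q / n_e = 0.05860 / 0.27 = 0.2170 m/day.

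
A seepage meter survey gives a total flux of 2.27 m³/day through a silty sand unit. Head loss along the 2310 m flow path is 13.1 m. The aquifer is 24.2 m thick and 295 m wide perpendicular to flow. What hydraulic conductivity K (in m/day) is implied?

0.0561

Cross-sectional area A = 295 × 24.2 = 7139 m².
Hydraulic gradient i = Δh / L = 13.1 / 2310 = 0.005671.
From Q = K·A·i, K = Q / (A·i) = 2.27 / (7139 × 0.005671) = 0.05607 m/day.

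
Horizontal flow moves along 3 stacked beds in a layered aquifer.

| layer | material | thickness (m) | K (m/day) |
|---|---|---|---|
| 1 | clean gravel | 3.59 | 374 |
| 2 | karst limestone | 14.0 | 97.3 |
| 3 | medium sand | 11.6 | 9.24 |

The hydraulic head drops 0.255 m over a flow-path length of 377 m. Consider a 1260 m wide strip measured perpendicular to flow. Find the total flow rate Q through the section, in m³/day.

2400

Flow is parallel to layering, so each bed carries its own Darcy discharge and the transmissivities add.
Σ(K_i·b_i) = 374×3.59 + 97.3×14.0 + 9.24×11.6 = 2812 m²/day.
Hydraulic gradient i = Δh / L = 0.255 / 377 = 0.0006764.
Q = Σ(K_i·b_i) · W · i = 2812 × 1260 × 0.0006764 = 2397 m³/day.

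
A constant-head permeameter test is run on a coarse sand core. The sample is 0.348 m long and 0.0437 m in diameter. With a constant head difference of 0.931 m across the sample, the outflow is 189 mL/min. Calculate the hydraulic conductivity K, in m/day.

67.8

Cross-sectional area A = π·(d/2)² = π × (0.0437/2)² = 0.001500 m².
Convert discharge: 189 mL/min = 3.150e-06 m³/s.
Darcy's law rearranged: K = Q·L / (A·Δh) = 3.150e-06 × 0.348 / (0.001500 × 0.931) = 0.0007850 m/s = 67.83 m/day.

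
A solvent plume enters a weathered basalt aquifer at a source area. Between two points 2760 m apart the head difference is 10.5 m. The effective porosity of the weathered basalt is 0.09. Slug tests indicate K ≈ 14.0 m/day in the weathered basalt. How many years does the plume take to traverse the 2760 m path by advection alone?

12.8

Hydraulic gradient i = Δh / L = 10.5 / 2760 = 0.003804.
Darcy flux q = K · i = 14.00 × 0.003804 = 0.05326 m/day.
Seepage velocity v = q / n_e = 0.05326 / 0.09 = 0.5918 m/day.
Travel time t = L / v = 2760 / 0.5918 = 4664 days = 12.77 years.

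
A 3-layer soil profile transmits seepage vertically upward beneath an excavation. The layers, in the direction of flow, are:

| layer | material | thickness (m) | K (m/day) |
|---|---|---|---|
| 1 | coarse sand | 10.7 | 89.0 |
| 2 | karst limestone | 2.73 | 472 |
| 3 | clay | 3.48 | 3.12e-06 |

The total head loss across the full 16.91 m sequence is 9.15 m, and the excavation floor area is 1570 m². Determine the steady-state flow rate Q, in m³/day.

Flow is perpendicular to layering, so the layers act in series and the equivalent K is the thickness-weighted harmonic mean.
Total thickness L = 10.7 + 2.73 + 3.48 = 16.91 m.
Σ(b_i/K_i) = 10.7/89.0 + 2.73/472 + 3.48/3.12e-06 = 1.115e+06 d.
K_eq = L / Σ(b_i/K_i) = 16.91 / 1.115e+06 = 1.516e-05 m/day.
Q = K_eq · A · (Δh/L) = 1.516e-05 × 1570 × (9.15/16.91) = 0.01288 m³/day.

0.0129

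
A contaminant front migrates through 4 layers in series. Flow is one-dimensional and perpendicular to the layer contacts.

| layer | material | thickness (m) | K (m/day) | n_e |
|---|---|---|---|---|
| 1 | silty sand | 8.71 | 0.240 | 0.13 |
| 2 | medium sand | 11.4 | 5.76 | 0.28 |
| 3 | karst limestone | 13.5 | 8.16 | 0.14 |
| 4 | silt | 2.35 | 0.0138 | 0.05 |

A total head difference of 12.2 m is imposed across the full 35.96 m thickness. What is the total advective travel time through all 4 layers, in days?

With flow normal to the layers, continuity requires the same specific discharge q through every layer.
Σ(b_i/K_i) = 8.71/0.240 + 11.4/5.76 + 13.5/8.16 + 2.35/0.0138 = 210.2 d.
q = Δh / Σ(b_i/K_i) = 12.2 / 210.2 = 0.05804 m/day.
In each layer the seepage velocity is v_i = q/n_i, so the layer transit time is t_i = b_i·n_i / q:
  layer 1 (silty sand): t_1 = 8.71 × 0.13 / 0.05804 = 19.51 d
  layer 2 (medium sand): t_2 = 11.4 × 0.28 / 0.05804 = 55.00 d
  layer 3 (karst limestone): t_3 = 13.5 × 0.14 / 0.05804 = 32.57 d
  layer 4 (silt): t_4 = 2.35 × 0.05 / 0.05804 = 2.025 d
Total t = Σ t_i = 109.1 days.

109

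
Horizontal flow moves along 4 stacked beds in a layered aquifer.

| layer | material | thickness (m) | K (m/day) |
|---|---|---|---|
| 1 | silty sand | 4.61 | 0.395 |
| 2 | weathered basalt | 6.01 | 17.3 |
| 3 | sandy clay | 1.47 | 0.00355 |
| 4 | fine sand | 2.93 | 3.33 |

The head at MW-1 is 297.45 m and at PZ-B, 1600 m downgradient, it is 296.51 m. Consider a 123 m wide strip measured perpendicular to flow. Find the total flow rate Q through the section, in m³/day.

Flow is parallel to layering, so each bed carries its own Darcy discharge and the transmissivities add.
Σ(K_i·b_i) = 0.395×4.61 + 17.3×6.01 + 0.00355×1.47 + 3.33×2.93 = 115.6 m²/day.
Hydraulic gradient i = (297.45 − 296.51) / 1600 = 0.94 / 1600 = 0.0005875.
Q = Σ(K_i·b_i) · W · i = 115.6 × 123 × 0.0005875 = 8.350 m³/day.

8.35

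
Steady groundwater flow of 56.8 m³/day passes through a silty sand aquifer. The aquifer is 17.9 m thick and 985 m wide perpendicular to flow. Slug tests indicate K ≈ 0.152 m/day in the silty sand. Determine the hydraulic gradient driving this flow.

Cross-sectional area A = 985 × 17.9 = 17632 m².
From Q = K·A·i, i = Q / (K·A) = 56.8 / (0.1520 × 17632) = 0.02119.

0.0212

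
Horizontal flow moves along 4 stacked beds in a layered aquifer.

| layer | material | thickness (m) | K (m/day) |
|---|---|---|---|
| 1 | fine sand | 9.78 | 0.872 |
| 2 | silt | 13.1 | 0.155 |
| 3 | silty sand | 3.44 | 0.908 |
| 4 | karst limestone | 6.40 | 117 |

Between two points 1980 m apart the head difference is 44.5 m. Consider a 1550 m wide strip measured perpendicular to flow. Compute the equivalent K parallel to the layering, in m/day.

23.3

Flow is parallel to layering, so each bed carries its own Darcy discharge and the transmissivities add.
Σ(K_i·b_i) = 0.872×9.78 + 0.155×13.1 + 0.908×3.44 + 117×6.40 = 762.5 m²/day.
Total thickness b = 32.72 m, so K_eq = Σ(K_i·b_i)/b = 23.30 m/day.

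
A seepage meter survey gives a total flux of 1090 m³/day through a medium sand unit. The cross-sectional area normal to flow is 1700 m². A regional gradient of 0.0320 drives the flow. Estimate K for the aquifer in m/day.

Hydraulic gradient i = 0.0320.
From Q = K·A·i, K = Q / (A·i) = 1090 / (1700 × 0.03200) = 20.04 m/day.

20.0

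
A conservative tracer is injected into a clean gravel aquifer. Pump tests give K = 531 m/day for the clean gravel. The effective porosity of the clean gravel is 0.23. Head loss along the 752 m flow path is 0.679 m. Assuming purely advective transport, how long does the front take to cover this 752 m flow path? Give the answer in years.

Hydraulic gradient i = Δh / L = 0.679 / 752 = 0.0009029.
Darcy flux q = K · i = 531.0 × 0.0009029 = 0.4795 m/day.
Seepage velocity v = q / n_e = 0.4795 / 0.23 = 2.085 m/day.
Travel time t = L / v = 752 / 2.085 = 360.7 days = 0.9877 years.

0.988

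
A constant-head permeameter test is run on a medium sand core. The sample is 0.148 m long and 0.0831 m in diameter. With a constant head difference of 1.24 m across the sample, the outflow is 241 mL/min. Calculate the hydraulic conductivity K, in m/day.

7.64

Cross-sectional area A = π·(d/2)² = π × (0.0831/2)² = 0.005424 m².
Convert discharge: 241 mL/min = 4.017e-06 m³/s.
Darcy's law rearranged: K = Q·L / (A·Δh) = 4.017e-06 × 0.148 / (0.005424 × 1.24) = 8.839e-05 m/s = 7.637 m/day.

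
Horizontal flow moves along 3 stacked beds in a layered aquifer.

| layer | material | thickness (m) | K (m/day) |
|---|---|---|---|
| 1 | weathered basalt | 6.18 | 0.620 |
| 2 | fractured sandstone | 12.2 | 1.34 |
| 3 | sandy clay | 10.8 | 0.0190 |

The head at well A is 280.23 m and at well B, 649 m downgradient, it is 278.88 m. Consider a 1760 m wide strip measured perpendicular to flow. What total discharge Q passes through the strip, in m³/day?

74.6

Flow is parallel to layering, so each bed carries its own Darcy discharge and the transmissivities add.
Σ(K_i·b_i) = 0.620×6.18 + 1.34×12.2 + 0.0190×10.8 = 20.38 m²/day.
Hydraulic gradient i = (280.23 − 278.88) / 649 = 1.35 / 649 = 0.002080.
Q = Σ(K_i·b_i) · W · i = 20.38 × 1760 × 0.002080 = 74.63 m³/day.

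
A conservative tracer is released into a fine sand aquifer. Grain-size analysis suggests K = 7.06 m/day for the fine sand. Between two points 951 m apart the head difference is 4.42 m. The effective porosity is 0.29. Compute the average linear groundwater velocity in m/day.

0.113

Hydraulic gradient i = Δh / L = 4.42 / 951 = 0.004648.
Darcy flux q = K · i = 7.060 × 0.004648 = 0.03281 m/day.
Seepage velocity v = q / n_e = 0.03281 / 0.29 = 0.1131 m/day.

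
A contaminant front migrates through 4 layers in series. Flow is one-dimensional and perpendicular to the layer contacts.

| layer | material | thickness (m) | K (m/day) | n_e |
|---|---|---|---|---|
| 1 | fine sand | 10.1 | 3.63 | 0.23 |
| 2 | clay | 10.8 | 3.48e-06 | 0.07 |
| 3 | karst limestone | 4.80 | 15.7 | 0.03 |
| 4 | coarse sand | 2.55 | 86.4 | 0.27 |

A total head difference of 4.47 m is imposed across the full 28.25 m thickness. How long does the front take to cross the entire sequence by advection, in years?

With flow normal to the layers, continuity requires the same specific discharge q through every layer.
Σ(b_i/K_i) = 10.1/3.63 + 10.8/3.48e-06 + 4.80/15.7 + 2.55/86.4 = 3.103e+06 d.
q = Δh / Σ(b_i/K_i) = 4.47 / 3.103e+06 = 1.440e-06 m/day.
In each layer the seepage velocity is v_i = q/n_i, so the layer transit time is t_i = b_i·n_i / q:
  layer 1 (fine sand): t_1 = 10.1 × 0.23 / 1.440e-06 = 1.613e+06 d
  layer 2 (clay): t_2 = 10.8 × 0.07 / 1.440e-06 = 5.249e+05 d
  layer 3 (karst limestone): t_3 = 4.80 × 0.03 / 1.440e-06 = 99977 d
  layer 4 (coarse sand): t_4 = 2.55 × 0.27 / 1.440e-06 = 4.780e+05 d
Total t = Σ t_i = 2.716e+06 days = 7435 years.

7440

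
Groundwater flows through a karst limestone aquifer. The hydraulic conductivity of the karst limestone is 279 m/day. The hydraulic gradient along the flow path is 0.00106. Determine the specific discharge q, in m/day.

Hydraulic gradient i = 0.00106.
Specific discharge q = K · i = 279.0 × 0.001060 = 0.2957 m/day.

0.296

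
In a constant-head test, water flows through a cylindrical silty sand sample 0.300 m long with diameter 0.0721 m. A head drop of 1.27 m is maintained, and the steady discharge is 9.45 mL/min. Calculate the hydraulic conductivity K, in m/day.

Cross-sectional area A = π·(d/2)² = π × (0.0721/2)² = 0.004083 m².
Convert discharge: 9.45 mL/min = 1.575e-07 m³/s.
Darcy's law rearranged: K = Q·L / (A·Δh) = 1.575e-07 × 0.300 / (0.004083 × 1.27) = 9.113e-06 m/s = 0.7873 m/day.

0.787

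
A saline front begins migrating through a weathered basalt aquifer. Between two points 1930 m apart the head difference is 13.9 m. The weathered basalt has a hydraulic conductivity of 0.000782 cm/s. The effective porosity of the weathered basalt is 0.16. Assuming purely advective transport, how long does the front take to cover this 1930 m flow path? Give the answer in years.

174

Convert K: 0.000782 cm/s × 864 = 0.6756 m/day.
Hydraulic gradient i = Δh / L = 13.9 / 1930 = 0.007202.
Darcy flux q = K · i = 0.6756 × 0.007202 = 0.004866 m/day.
Seepage velocity v = q / n_e = 0.004866 / 0.16 = 0.03041 m/day.
Travel time t = L / v = 1930 / 0.03041 = 63460 days = 173.7 years.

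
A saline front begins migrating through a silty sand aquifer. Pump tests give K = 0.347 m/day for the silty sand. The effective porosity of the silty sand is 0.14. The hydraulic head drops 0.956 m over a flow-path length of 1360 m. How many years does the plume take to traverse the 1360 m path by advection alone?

2140

Hydraulic gradient i = Δh / L = 0.956 / 1360 = 0.0007029.
Darcy flux q = K · i = 0.3470 × 0.0007029 = 0.0002439 m/day.
Seepage velocity v = q / n_e = 0.0002439 / 0.14 = 0.001742 m/day.
Travel time t = L / v = 1360 / 0.001742 = 7.806e+05 days = 2137 years.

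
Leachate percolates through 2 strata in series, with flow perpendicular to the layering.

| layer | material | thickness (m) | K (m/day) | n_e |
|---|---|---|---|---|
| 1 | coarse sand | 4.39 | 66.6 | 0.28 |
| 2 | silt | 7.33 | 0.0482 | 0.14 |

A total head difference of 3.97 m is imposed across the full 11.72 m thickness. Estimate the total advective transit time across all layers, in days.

86.4

With flow normal to the layers, continuity requires the same specific discharge q through every layer.
Σ(b_i/K_i) = 4.39/66.6 + 7.33/0.0482 = 152.1 d.
q = Δh / Σ(b_i/K_i) = 3.97 / 152.1 = 0.02609 m/day.
In each layer the seepage velocity is v_i = q/n_i, so the layer transit time is t_i = b_i·n_i / q:
  layer 1 (coarse sand): t_1 = 4.39 × 0.28 / 0.02609 = 47.11 d
  layer 2 (silt): t_2 = 7.33 × 0.14 / 0.02609 = 39.33 d
Total t = Σ t_i = 86.43 days.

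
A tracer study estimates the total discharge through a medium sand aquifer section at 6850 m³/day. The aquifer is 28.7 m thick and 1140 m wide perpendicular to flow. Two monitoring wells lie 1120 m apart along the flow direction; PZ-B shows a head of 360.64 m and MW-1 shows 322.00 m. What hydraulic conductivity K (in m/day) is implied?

Cross-sectional area A = 1140 × 28.7 = 32718 m².
Hydraulic gradient i = (360.64 − 322.00) / 1120 = 38.64 / 1120 = 0.03450.
From Q = K·A·i, K = Q / (A·i) = 6850 / (32718 × 0.03450) = 6.069 m/day.

6.07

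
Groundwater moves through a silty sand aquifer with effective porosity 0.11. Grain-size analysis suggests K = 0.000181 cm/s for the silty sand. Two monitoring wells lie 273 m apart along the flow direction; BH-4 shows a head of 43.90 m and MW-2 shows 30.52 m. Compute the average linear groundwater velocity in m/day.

Convert K: 0.000181 cm/s × 864 = 0.1564 m/day.
Hydraulic gradient i = (43.90 − 30.52) / 273 = 13.38 / 273 = 0.04901.
Darcy flux q = K · i = 0.1564 × 0.04901 = 0.007665 m/day.
Seepage velocity v = q / n_e = 0.007665 / 0.11 = 0.06968 m/day.

0.0697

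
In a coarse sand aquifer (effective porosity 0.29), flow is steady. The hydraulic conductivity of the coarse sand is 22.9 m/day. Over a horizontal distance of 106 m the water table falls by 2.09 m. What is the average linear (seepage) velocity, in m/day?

Hydraulic gradient i = Δh / L = 2.09 / 106 = 0.01972.
Darcy flux q = K · i = 22.90 × 0.01972 = 0.4515 m/day.
Seepage velocity v = q / n_e = 0.4515 / 0.29 = 1.557 m/day.

1.56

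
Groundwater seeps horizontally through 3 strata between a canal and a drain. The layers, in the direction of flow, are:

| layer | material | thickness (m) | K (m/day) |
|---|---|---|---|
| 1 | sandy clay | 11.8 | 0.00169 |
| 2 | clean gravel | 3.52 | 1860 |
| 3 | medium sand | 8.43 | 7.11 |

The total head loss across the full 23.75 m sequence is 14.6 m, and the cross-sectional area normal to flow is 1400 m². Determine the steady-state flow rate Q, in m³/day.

Flow is perpendicular to layering, so the layers act in series and the equivalent K is the thickness-weighted harmonic mean.
Total thickness L = 11.8 + 3.52 + 8.43 = 23.75 m.
Σ(b_i/K_i) = 11.8/0.00169 + 3.52/1860 + 8.43/7.11 = 6983 d.
K_eq = L / Σ(b_i/K_i) = 23.75 / 6983 = 0.003401 m/day.
Q = K_eq · A · (Δh/L) = 0.003401 × 1400 × (14.6/23.75) = 2.927 m³/day.

2.93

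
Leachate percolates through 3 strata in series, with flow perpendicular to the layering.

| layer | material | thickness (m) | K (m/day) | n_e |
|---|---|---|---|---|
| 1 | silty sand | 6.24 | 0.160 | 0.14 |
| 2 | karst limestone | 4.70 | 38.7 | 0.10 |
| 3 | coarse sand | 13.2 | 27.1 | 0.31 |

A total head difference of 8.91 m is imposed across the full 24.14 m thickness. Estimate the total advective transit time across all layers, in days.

With flow normal to the layers, continuity requires the same specific discharge q through every layer.
Σ(b_i/K_i) = 6.24/0.160 + 4.70/38.7 + 13.2/27.1 = 39.61 d.
q = Δh / Σ(b_i/K_i) = 8.91 / 39.61 = 0.2250 m/day.
In each layer the seepage velocity is v_i = q/n_i, so the layer transit time is t_i = b_i·n_i / q:
  layer 1 (silty sand): t_1 = 6.24 × 0.14 / 0.2250 = 3.884 d
  layer 2 (karst limestone): t_2 = 4.70 × 0.10 / 0.2250 = 2.089 d
  layer 3 (coarse sand): t_3 = 13.2 × 0.31 / 0.2250 = 18.19 d
Total t = Σ t_i = 24.16 days.

24.2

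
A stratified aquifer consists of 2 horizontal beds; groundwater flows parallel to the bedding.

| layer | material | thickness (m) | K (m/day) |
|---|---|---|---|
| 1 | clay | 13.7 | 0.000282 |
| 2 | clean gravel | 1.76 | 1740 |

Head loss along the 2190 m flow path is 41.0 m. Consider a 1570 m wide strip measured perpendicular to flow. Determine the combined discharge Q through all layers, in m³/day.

Flow is parallel to layering, so each bed carries its own Darcy discharge and the transmissivities add.
Σ(K_i·b_i) = 0.000282×13.7 + 1740×1.76 = 3062 m²/day.
Hydraulic gradient i = Δh / L = 41.0 / 2190 = 0.01872.
Q = Σ(K_i·b_i) · W · i = 3062 × 1570 × 0.01872 = 90012 m³/day.

90000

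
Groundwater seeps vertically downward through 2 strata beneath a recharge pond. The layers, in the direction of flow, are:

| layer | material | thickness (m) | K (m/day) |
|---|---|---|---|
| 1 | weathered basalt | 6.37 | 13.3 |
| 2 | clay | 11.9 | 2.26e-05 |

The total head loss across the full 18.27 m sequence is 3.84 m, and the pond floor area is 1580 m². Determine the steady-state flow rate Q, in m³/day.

Flow is perpendicular to layering, so the layers act in series and the equivalent K is the thickness-weighted harmonic mean.
Total thickness L = 6.37 + 11.9 = 18.27 m.
Σ(b_i/K_i) = 6.37/13.3 + 11.9/2.26e-05 = 5.265e+05 d.
K_eq = L / Σ(b_i/K_i) = 18.27 / 5.265e+05 = 3.470e-05 m/day.
Q = K_eq · A · (Δh/L) = 3.470e-05 × 1580 × (3.84/18.27) = 0.01152 m³/day.

0.0115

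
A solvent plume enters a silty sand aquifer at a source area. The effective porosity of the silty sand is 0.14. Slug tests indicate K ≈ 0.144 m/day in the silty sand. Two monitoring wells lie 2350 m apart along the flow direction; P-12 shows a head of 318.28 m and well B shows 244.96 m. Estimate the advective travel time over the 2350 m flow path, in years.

Hydraulic gradient i = (318.28 − 244.96) / 2350 = 73.32 / 2350 = 0.03120.
Darcy flux q = K · i = 0.1440 × 0.03120 = 0.004493 m/day.
Seepage velocity v = q / n_e = 0.004493 / 0.14 = 0.03209 m/day.
Travel time t = L / v = 2350 / 0.03209 = 73228 days = 200.5 years.

200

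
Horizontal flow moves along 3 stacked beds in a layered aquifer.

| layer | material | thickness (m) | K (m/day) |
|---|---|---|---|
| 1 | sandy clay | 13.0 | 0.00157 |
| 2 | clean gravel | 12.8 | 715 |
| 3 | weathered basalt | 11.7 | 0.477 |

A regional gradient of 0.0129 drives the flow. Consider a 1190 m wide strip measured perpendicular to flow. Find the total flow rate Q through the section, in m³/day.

Flow is parallel to layering, so each bed carries its own Darcy discharge and the transmissivities add.
Σ(K_i·b_i) = 0.00157×13.0 + 715×12.8 + 0.477×11.7 = 9158 m²/day.
Hydraulic gradient i = 0.0129.
Q = Σ(K_i·b_i) · W · i = 9158 × 1190 × 0.01290 = 1.406e+05 m³/day.

141000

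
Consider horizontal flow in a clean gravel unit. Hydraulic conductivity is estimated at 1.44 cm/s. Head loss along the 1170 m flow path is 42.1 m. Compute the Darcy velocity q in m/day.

Convert K: 1.44 cm/s × 864 = 1244 m/day.
Hydraulic gradient i = Δh / L = 42.1 / 1170 = 0.03598.
Specific discharge q = K · i = 1244 × 0.03598 = 44.77 m/day.

44.8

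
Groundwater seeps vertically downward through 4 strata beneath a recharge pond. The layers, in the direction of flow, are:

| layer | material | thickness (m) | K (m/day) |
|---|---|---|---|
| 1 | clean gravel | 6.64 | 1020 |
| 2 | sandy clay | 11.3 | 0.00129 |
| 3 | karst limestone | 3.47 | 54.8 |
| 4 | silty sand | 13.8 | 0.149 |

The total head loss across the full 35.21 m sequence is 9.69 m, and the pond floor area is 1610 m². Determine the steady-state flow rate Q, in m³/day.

Flow is perpendicular to layering, so the layers act in series and the equivalent K is the thickness-weighted harmonic mean.
Total thickness L = 6.64 + 11.3 + 3.47 + 13.8 = 35.21 m.
Σ(b_i/K_i) = 6.64/1020 + 11.3/0.00129 + 3.47/54.8 + 13.8/0.149 = 8852 d.
K_eq = L / Σ(b_i/K_i) = 35.21 / 8852 = 0.003977 m/day.
Q = K_eq · A · (Δh/L) = 0.003977 × 1610 × (9.69/35.21) = 1.762 m³/day.

1.76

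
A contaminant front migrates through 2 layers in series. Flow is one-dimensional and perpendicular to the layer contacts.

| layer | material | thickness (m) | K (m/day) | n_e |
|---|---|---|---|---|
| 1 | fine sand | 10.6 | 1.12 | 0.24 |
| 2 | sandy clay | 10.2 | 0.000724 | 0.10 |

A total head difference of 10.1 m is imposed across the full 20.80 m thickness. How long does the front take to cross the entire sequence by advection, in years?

13.6

With flow normal to the layers, continuity requires the same specific discharge q through every layer.
Σ(b_i/K_i) = 10.6/1.12 + 10.2/0.000724 = 14098 d.
q = Δh / Σ(b_i/K_i) = 10.1 / 14098 = 0.0007164 m/day.
In each layer the seepage velocity is v_i = q/n_i, so the layer transit time is t_i = b_i·n_i / q:
  layer 1 (fine sand): t_1 = 10.6 × 0.24 / 0.0007164 = 3551 d
  layer 2 (sandy clay): t_2 = 10.2 × 0.10 / 0.0007164 = 1424 d
Total t = Σ t_i = 4975 days = 13.62 years.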